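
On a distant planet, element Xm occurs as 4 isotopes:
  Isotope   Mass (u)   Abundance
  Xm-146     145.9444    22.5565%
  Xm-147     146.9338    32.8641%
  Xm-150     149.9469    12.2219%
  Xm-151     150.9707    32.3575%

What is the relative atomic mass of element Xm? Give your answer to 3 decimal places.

148.385 u

The abundance-weighted mean is 0.225565 × 145.9444 + 0.328641 × 146.9338 + 0.122219 × 149.9469 + 0.323575 × 150.9707
= 32.91995 + 48.28847 + 18.32636 + 48.85034 = 148.38512 u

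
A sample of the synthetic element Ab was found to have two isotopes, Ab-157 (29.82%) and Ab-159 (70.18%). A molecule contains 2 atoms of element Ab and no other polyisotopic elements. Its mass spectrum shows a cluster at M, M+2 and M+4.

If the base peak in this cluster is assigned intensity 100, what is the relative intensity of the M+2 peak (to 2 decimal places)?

84.98

Binomial terms of (0.2982 + 0.7018)^2: M 0.0889, M+2 0.4186, M+4 0.4925 → M+4 is the base peak.
P(M+4) = C(2,2) × 0.2982^0 × 0.7018^2 = 1 × 1.0000 × 0.49252324 = 0.492523 (base)
P(M+2) = C(2,1) × 0.2982^1 × 0.7018^1 = 2 × 0.2982 × 0.7018 = 0.418554
Relative intensity = 0.418554 / 0.492523 × 100 = 84.98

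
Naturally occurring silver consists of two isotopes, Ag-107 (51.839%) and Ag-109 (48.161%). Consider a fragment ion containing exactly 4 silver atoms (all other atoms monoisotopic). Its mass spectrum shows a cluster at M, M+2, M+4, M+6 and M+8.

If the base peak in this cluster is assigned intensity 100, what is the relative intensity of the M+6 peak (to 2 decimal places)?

Term probabilities: M 0.0722, M+2 0.2684, M+4 0.3740, M+6 0.2316, M+8 0.0538. Base peak = M+4.
P(M+4) = C(4,2) × 0.51839^2 × 0.48161^2 = 6 × 0.26872819 × 0.23194819 = 0.373986 (base)
P(M+6) = C(4,3) × 0.51839^1 × 0.48161^3 = 4 × 0.51839 × 0.11170857 = 0.231634
Relative intensity = 0.231634 / 0.373986 × 100 = 61.94

61.94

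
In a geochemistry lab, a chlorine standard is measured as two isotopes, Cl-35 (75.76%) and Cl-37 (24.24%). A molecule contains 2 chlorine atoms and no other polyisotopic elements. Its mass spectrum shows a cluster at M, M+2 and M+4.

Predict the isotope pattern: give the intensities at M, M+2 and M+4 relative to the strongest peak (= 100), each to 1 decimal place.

Each Cl atom is independently Cl-35 (p = 0.7576) or Cl-37 (q = 0.2424); the cluster is the binomial expansion (p + q)^2.
P(M) = 0.7576^2 = 0.573958
P(M+2) = 2 × 0.7576^1 × 0.2424^1 = 0.367284
P(M+4) = 0.2424^2 = 0.058758
The M peak is largest (0.573958); scaling to 100 gives 100.0 : 64.0 : 10.2.

100.0 : 64.0 : 10.2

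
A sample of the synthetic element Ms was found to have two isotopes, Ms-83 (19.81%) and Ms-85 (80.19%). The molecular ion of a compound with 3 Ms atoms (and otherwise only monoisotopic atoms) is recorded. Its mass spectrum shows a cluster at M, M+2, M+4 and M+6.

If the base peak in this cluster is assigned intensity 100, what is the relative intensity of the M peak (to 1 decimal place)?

1.5

Term probabilities: M 0.0078, M+2 0.0944, M+4 0.3822, M+6 0.5157. Base peak = M+6.
P(M+6) = C(3,3) × 0.1981^0 × 0.8019^3 = 1 × 1.0000 × 0.51565667 = 0.515657 (base)
P(M) = C(3,0) × 0.1981^3 × 0.8019^0 = 1 × 0.00777416 × 1.0000 = 0.007774
Relative intensity = 0.007774 / 0.515657 × 100 = 1.5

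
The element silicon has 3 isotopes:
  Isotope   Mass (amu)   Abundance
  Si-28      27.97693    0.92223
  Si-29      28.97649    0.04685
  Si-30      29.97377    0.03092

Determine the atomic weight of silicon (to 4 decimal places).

Average mass = Σ (abundance × isotope mass) = 0.92223 × 27.97693 + 0.04685 × 28.97649 + 0.03092 × 29.97377
= 25.801164 + 1.357549 + 0.926789 = 28.085502 amu

28.0855 amu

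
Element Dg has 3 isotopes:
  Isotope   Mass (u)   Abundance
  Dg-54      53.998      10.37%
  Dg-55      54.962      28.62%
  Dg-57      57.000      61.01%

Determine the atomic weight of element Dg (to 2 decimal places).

56.11 u

Average mass = Σ (abundance × isotope mass) = 0.1037 × 53.998 + 0.2862 × 54.962 + 0.6101 × 57.000
= 5.5996 + 15.7301 + 34.7757 = 56.1054 u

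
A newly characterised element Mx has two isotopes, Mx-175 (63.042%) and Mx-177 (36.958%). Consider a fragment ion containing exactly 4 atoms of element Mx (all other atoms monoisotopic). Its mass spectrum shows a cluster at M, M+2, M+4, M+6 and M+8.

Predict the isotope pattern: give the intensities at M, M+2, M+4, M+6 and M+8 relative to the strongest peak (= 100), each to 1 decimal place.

The 4 Mx atoms are independent, so intensities follow the terms of (0.63042 + 0.36958)^4.
P(M) = 0.63042^4 = 0.157950
P(M+2) = 4 × 0.63042^3 × 0.36958^1 = 0.370389
P(M+4) = 6 × 0.63042^2 × 0.36958^2 = 0.325708
P(M+6) = 4 × 0.63042^1 × 0.36958^3 = 0.127296
P(M+8) = 0.36958^4 = 0.018657
The M+2 peak is largest (0.370389); scaling to 100 gives 42.6 : 100.0 : 87.9 : 34.4 : 5.0.

42.6 : 100.0 : 87.9 : 34.4 : 5.0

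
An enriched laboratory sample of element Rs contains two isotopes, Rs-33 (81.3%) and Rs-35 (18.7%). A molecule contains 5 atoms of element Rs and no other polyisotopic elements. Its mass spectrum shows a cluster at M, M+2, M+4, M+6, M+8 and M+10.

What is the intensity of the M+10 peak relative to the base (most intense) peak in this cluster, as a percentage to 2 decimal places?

Term probabilities: M 0.3552, M+2 0.4085, M+4 0.1879, M+6 0.0432, M+8 0.0050, M+10 0.0002. Base peak = M+2.
P(M+2) = C(5,1) × 0.813^4 × 0.187^1 = 5 × 0.43688002 × 0.1870 = 0.408483 (base)
P(M+10) = C(5,5) × 0.813^0 × 0.187^5 = 1 × 1.0000 × 0.00022867 = 0.000229
Relative intensity = 0.000229 / 0.408483 × 100 = 0.06

0.06%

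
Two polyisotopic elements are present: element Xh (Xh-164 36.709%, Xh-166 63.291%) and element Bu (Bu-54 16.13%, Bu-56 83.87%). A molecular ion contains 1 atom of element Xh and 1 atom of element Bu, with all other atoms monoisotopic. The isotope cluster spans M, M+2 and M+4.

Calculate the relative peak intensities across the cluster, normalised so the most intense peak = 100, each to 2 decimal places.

11.15 : 77.23 : 100.00

Element Xh pattern (n=1): 0.36709 : 0.63291
Element Bu pattern (n=1): 0.1613 : 0.8387
Convolve the two distributions (both contribute in 2-u steps):
  M: 0.36709×0.1613 = 0.059212
  M+2: 0.36709×0.8387 + 0.63291×0.1613 = 0.409967
  M+4: 0.63291×0.8387 = 0.530822
Scale to base peak (0.530822) = 100: 11.15 : 77.23 : 100.00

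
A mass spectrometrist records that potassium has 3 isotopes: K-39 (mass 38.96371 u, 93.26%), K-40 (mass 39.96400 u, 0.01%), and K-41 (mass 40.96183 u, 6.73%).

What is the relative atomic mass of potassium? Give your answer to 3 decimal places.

The abundance-weighted mean is 0.9326 × 38.96371 + 0.0001 × 39.96400 + 0.0673 × 40.96183
= 36.337556 + 0.003996 + 2.756731 = 39.098283 u

39.098 u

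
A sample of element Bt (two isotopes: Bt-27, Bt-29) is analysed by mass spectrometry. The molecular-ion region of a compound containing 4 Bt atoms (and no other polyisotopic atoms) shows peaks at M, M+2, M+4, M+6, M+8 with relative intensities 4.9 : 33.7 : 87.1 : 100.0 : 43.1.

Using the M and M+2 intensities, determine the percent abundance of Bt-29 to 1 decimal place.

63.2%

Write p for the Bt-27 fraction. I(M+2)/I(M) = [C(4,1)·p^3·(1−p)] / p^4 = 4·(1−p)/p = 33.7/4.9 = 6.8776
(1−p)/p = 6.8776/4 = 1.7194  ⇒  p = 1/(1 + 1.7194) = 0.3677
Bt-27: 36.8%, Bt-29: 63.2%.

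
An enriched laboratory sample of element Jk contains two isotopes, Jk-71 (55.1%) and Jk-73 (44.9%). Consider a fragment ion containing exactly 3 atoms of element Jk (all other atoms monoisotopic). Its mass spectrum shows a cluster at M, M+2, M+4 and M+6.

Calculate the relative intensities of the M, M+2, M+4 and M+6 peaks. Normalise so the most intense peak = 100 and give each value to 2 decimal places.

Expanding (0.551 + 0.449)^3:
P(M) = 0.551^3 = 0.167284
P(M+2) = 3 × 0.551^2 × 0.449^1 = 0.408951
P(M+4) = 3 × 0.551^1 × 0.449^2 = 0.333246
P(M+6) = 0.449^3 = 0.090519
The M+2 peak is largest (0.408951); scaling to 100 gives 40.91 : 100.00 : 81.49 : 22.13.

40.91 : 100.00 : 81.49 : 22.13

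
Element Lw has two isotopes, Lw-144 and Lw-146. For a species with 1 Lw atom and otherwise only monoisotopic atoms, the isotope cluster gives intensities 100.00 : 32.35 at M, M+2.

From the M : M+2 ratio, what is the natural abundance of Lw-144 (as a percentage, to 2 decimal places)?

Let p = fractional abundance of Lw-144. I(M+2)/I(M) = [C(1,1)·p^0·(1−p)] / p^1 = 1·(1−p)/p = 32.35/100.00 = 0.3235
(1−p)/p = 0.3235/1 = 0.3235  ⇒  p = 1/(1 + 0.3235) = 0.7556
Lw-144: 75.56%, Lw-146: 24.44%.

75.56%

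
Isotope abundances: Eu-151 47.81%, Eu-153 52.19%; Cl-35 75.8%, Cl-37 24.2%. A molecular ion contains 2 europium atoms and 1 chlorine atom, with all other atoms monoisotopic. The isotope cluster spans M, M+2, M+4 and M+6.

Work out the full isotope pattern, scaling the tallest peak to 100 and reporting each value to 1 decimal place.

40.0 : 100.0 : 75.5 : 15.2

Europium pattern (n=2): 0.22857961 : 0.49904078 : 0.27237961
Chlorine pattern (n=1): 0.7580 : 0.2420
Convolve the two distributions (both contribute in 2-u steps):
  M: 0.22857961×0.7580 = 0.173263
  M+2: 0.22857961×0.2420 + 0.49904078×0.7580 = 0.433589
  M+4: 0.49904078×0.2420 + 0.27237961×0.7580 = 0.327232
  M+6: 0.27237961×0.2420 = 0.065916
Scale to base peak (0.433589) = 100: 40.0 : 100.0 : 75.5 : 15.2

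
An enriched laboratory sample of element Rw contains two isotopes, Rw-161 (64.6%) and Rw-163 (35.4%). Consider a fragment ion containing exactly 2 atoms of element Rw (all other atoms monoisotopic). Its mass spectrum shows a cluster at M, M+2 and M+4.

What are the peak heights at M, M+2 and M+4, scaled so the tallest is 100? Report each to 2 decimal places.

Expanding (0.646 + 0.354)^2:
P(M) = 0.646^2 = 0.417316
P(M+2) = 2 × 0.646^1 × 0.354^1 = 0.457368
P(M+4) = 0.354^2 = 0.125316
The M+2 peak is largest (0.457368); scaling to 100 gives 91.24 : 100.00 : 27.40.

91.24 : 100.00 : 27.40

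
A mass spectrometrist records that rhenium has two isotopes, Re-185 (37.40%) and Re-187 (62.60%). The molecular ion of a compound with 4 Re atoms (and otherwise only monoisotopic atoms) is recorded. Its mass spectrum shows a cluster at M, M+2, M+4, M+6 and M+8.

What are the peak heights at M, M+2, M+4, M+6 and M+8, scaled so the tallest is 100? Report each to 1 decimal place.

5.3 : 35.7 : 89.6 : 100.0 : 41.8

The 4 Re atoms are independent, so intensities follow the terms of (0.3740 + 0.6260)^4.
P(M) = 0.3740^4 = 0.019565
P(M+2) = 4 × 0.3740^3 × 0.6260^1 = 0.130993
P(M+4) = 6 × 0.3740^2 × 0.6260^2 = 0.328884
P(M+6) = 4 × 0.3740^1 × 0.6260^3 = 0.366990
P(M+8) = 0.6260^4 = 0.153567
The M+6 peak is largest (0.366990); scaling to 100 gives 5.3 : 35.7 : 89.6 : 100.0 : 41.8.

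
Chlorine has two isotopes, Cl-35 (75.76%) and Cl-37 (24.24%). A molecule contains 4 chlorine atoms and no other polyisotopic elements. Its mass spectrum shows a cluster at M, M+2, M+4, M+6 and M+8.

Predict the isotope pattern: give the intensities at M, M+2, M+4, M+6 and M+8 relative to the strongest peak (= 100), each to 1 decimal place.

Each Cl atom is independently Cl-35 (p = 0.7576) or Cl-37 (q = 0.2424); the cluster is the binomial expansion (p + q)^4.
P(M) = 0.7576^4 = 0.329428
P(M+2) = 4 × 0.7576^3 × 0.2424^1 = 0.421612
P(M+4) = 6 × 0.7576^2 × 0.2424^2 = 0.202347
P(M+6) = 4 × 0.7576^1 × 0.2424^3 = 0.043162
P(M+8) = 0.2424^4 = 0.003452
The M+2 peak is largest (0.421612); scaling to 100 gives 78.1 : 100.0 : 48.0 : 10.2 : 0.8.

78.1 : 100.0 : 48.0 : 10.2 : 0.8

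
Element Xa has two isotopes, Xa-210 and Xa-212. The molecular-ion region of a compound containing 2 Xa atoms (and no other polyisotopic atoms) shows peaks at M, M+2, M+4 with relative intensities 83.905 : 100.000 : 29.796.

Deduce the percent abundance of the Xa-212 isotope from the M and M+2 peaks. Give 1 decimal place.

Write p for the Xa-210 fraction. I(M+2)/I(M) = [C(2,1)·p^1·(1−p)] / p^2 = 2·(1−p)/p = 100.000/83.905 = 1.1918
(1−p)/p = 1.1918/2 = 0.5959  ⇒  p = 1/(1 + 0.5959) = 0.6266
Xa-210: 62.7%, Xa-212: 37.3%.

37.3%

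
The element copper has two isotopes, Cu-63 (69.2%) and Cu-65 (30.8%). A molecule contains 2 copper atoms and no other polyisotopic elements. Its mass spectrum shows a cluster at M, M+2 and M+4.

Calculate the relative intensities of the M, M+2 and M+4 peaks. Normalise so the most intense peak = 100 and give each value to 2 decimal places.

100.00 : 89.02 : 19.81

Each Cu atom is independently Cu-63 (p = 0.692) or Cu-65 (q = 0.308); the cluster is the binomial expansion (p + q)^2.
P(M) = 0.692^2 = 0.478864
P(M+2) = 2 × 0.692^1 × 0.308^1 = 0.426272
P(M+4) = 0.308^2 = 0.094864
The M peak is largest (0.478864); scaling to 100 gives 100.00 : 89.02 : 19.81.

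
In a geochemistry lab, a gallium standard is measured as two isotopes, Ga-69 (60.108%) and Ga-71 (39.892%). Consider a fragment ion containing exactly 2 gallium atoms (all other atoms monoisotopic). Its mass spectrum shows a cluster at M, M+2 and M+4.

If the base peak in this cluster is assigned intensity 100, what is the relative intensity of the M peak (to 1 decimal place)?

75.3

Binomial terms of (0.60108 + 0.39892)^2: M 0.3613, M+2 0.4796, M+4 0.1591 → M+2 is the base peak.
P(M+2) = C(2,1) × 0.60108^1 × 0.39892^1 = 2 × 0.60108 × 0.39892 = 0.479566 (base)
P(M) = C(2,0) × 0.60108^2 × 0.39892^0 = 1 × 0.36129717 × 1.0000 = 0.361297
Relative intensity = 0.361297 / 0.479566 × 100 = 75.3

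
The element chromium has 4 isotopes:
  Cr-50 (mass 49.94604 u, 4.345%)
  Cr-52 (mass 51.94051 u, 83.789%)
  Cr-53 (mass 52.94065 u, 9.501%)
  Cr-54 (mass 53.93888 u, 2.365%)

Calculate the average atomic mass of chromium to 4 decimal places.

Ar = Σ fᵢ·mᵢ = 0.04345 × 49.94604 + 0.83789 × 51.94051 + 0.09501 × 52.94065 + 0.02365 × 53.93888
= 2.170155 + 43.520434 + 5.029891 + 1.275655 = 51.996135 u

51.9961 u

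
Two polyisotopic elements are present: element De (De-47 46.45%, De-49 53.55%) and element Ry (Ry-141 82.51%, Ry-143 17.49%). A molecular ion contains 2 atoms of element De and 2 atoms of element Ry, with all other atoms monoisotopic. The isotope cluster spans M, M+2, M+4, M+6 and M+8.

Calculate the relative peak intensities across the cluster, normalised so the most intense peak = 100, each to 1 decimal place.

Element De pattern (n=2): 0.21576025 : 0.4974795 : 0.28676025
Element Ry pattern (n=2): 0.68079001 : 0.28861998 : 0.03059001
Convolve the two distributions (both contribute in 2-u steps):
  M: 0.21576025×0.68079001 = 0.146887
  M+2: 0.21576025×0.28861998 + 0.4974795×0.68079001 = 0.400952
  M+4: 0.21576025×0.03059001 + 0.4974795×0.28861998 + 0.28676025×0.68079001 = 0.345406
  M+6: 0.4974795×0.03059001 + 0.28676025×0.28861998 = 0.097983
  M+8: 0.28676025×0.03059001 = 0.008772
Scale to base peak (0.400952) = 100: 36.6 : 100.0 : 86.1 : 24.4 : 2.2

36.6 : 100.0 : 86.1 : 24.4 : 2.2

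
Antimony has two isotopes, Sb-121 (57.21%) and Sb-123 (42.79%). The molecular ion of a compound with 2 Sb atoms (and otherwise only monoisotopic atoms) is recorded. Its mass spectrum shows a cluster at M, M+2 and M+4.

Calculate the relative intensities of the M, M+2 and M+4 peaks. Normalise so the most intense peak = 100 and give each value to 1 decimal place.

66.8 : 100.0 : 37.4

Expanding (0.5721 + 0.4279)^2:
P(M) = 0.5721^2 = 0.327298
P(M+2) = 2 × 0.5721^1 × 0.4279^1 = 0.489603
P(M+4) = 0.4279^2 = 0.183098
The M+2 peak is largest (0.489603); scaling to 100 gives 66.8 : 100.0 : 37.4.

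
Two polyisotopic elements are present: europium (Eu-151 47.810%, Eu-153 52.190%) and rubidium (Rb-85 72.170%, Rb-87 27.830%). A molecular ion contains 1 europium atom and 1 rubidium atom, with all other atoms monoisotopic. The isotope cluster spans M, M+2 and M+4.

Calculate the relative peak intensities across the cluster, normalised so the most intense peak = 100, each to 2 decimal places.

67.69 : 100.00 : 28.50

Europium pattern (n=1): 0.4781 : 0.5219
Rubidium pattern (n=1): 0.7217 : 0.2783
Convolve the two distributions (both contribute in 2-u steps):
  M: 0.4781×0.7217 = 0.345045
  M+2: 0.4781×0.2783 + 0.5219×0.7217 = 0.509710
  M+4: 0.5219×0.2783 = 0.145245
Scale to base peak (0.509710) = 100: 67.69 : 100.00 : 28.50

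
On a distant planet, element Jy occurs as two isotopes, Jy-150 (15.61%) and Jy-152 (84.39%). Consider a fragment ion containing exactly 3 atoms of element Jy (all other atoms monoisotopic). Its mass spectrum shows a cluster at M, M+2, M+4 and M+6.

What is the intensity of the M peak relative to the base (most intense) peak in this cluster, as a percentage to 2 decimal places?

0.63%

Term probabilities: M 0.0038, M+2 0.0617, M+4 0.3335, M+6 0.6010. Base peak = M+6.
P(M+6) = C(3,3) × 0.1561^0 × 0.8439^3 = 1 × 1.0000 × 0.60099791 = 0.600998 (base)
P(M) = C(3,0) × 0.1561^3 × 0.8439^0 = 1 × 0.00380372 × 1.0000 = 0.003804
Relative intensity = 0.003804 / 0.600998 × 100 = 0.63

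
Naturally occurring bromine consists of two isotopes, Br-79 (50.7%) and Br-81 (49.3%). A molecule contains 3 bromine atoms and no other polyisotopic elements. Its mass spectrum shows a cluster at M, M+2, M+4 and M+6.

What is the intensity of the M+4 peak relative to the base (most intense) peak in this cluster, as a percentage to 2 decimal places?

97.24%

(0.507 + 0.493)^3 gives M 0.1303, M+2 0.3802, M+4 0.3697, M+6 0.1198; the largest is M+2.
P(M+2) = C(3,1) × 0.507^2 × 0.493^1 = 3 × 0.257049 × 0.4930 = 0.380175 (base)
P(M+4) = C(3,2) × 0.507^1 × 0.493^2 = 3 × 0.5070 × 0.243049 = 0.369678
Relative intensity = 0.369678 / 0.380175 × 100 = 97.24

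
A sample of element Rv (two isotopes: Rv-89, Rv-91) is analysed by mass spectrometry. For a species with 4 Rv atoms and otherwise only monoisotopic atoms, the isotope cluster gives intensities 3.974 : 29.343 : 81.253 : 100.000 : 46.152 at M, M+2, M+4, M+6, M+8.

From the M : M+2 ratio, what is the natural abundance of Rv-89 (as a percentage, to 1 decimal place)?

35.1%

If p is the fraction of Rv that is Rv-89, then I(M+2)/I(M) = [C(4,1)·p^3·(1−p)] / p^4 = 4·(1−p)/p = 29.343/3.974 = 7.3837
(1−p)/p = 7.3837/4 = 1.8459  ⇒  p = 1/(1 + 1.8459) = 0.3514
Rv-89: 35.1%, Rv-91: 64.9%.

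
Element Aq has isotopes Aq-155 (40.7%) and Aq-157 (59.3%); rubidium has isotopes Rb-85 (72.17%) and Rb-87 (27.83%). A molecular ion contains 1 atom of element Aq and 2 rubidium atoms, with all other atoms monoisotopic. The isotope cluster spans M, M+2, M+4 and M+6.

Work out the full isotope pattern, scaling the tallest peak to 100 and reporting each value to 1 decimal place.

Element Aq pattern (n=1): 0.4070 : 0.5930
Rubidium pattern (n=2): 0.52085089 : 0.40169822 : 0.07745089
Convolve the two distributions (both contribute in 2-u steps):
  M: 0.4070×0.52085089 = 0.211986
  M+2: 0.4070×0.40169822 + 0.5930×0.52085089 = 0.472356
  M+4: 0.4070×0.07745089 + 0.5930×0.40169822 = 0.269730
  M+6: 0.5930×0.07745089 = 0.045928
Scale to base peak (0.472356) = 100: 44.9 : 100.0 : 57.1 : 9.7

44.9 : 100.0 : 57.1 : 9.7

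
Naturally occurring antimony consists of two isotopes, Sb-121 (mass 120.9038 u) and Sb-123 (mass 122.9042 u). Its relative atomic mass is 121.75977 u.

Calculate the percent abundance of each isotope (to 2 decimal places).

Let x be the fractional abundance of Sb-121; then Sb-123 has abundance 1 − x.
120.9038·x + 122.9042·(1 − x) = 121.75977
(120.9038 − 122.9042)·x = 121.75977 − 122.9042
x = -1.14443 / -2.0004 = 0.57210 → 57.21% Sb-121, 42.79% Sb-123.

Sb-121: 57.21%, Sb-123: 42.79%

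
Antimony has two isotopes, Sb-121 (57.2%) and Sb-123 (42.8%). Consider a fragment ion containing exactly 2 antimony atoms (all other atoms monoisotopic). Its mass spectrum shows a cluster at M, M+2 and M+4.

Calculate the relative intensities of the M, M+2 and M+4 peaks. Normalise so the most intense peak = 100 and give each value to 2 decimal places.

Each Sb atom is independently Sb-121 (p = 0.572) or Sb-123 (q = 0.428); the cluster is the binomial expansion (p + q)^2.
P(M) = 0.572^2 = 0.327184
P(M+2) = 2 × 0.572^1 × 0.428^1 = 0.489632
P(M+4) = 0.428^2 = 0.183184
The M+2 peak is largest (0.489632); scaling to 100 gives 66.82 : 100.00 : 37.41.

66.82 : 100.00 : 37.41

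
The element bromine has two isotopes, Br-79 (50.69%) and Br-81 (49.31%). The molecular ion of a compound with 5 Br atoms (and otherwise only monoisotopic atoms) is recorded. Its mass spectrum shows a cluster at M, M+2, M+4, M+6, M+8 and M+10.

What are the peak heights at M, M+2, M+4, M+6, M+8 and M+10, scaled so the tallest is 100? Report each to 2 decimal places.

Expanding (0.5069 + 0.4931)^5:
P(M) = 0.5069^5 = 0.033467
P(M+2) = 5 × 0.5069^4 × 0.4931^1 = 0.162777
P(M+4) = 10 × 0.5069^3 × 0.4931^2 = 0.316692
P(M+6) = 10 × 0.5069^2 × 0.4931^3 = 0.308070
P(M+8) = 5 × 0.5069^1 × 0.4931^4 = 0.149842
P(M+10) = 0.4931^5 = 0.029152
The M+4 peak is largest (0.316692); scaling to 100 gives 10.57 : 51.40 : 100.00 : 97.28 : 47.31 : 9.21.

10.57 : 51.40 : 100.00 : 97.28 : 47.31 : 9.21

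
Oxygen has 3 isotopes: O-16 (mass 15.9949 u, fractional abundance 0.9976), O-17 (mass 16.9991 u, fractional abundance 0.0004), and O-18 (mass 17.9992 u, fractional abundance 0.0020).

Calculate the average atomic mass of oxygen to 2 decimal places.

16.00 u

Average mass = Σ (abundance × isotope mass) = 0.9976 × 15.9949 + 0.0004 × 16.9991 + 0.0020 × 17.9992
= 15.95651 + 0.00680 + 0.03600 = 15.99931 u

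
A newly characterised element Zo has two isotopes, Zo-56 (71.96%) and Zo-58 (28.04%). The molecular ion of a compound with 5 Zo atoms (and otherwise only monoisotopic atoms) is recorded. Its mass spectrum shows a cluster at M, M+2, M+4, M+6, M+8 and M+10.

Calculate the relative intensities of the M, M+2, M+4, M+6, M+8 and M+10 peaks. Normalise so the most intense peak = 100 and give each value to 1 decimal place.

51.3 : 100.0 : 77.9 : 30.4 : 5.9 : 0.5

The 5 Zo atoms are independent, so intensities follow the terms of (0.7196 + 0.2804)^5.
P(M) = 0.7196^5 = 0.192955
P(M+2) = 5 × 0.7196^4 × 0.2804^1 = 0.375935
P(M+4) = 10 × 0.7196^3 × 0.2804^2 = 0.292974
P(M+6) = 10 × 0.7196^2 × 0.2804^3 = 0.114161
P(M+8) = 5 × 0.7196^1 × 0.2804^4 = 0.022242
P(M+10) = 0.2804^5 = 0.001733
The M+2 peak is largest (0.375935); scaling to 100 gives 51.3 : 100.0 : 77.9 : 30.4 : 5.9 : 0.5.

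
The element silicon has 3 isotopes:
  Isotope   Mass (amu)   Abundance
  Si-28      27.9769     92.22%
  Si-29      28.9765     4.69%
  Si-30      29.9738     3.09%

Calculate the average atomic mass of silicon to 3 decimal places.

28.085 amu

Weight each isotope mass by its fractional abundance: 0.9222 × 27.9769 + 0.0469 × 28.9765 + 0.0309 × 29.9738
= 25.80030 + 1.35900 + 0.92619 = 28.08549 amu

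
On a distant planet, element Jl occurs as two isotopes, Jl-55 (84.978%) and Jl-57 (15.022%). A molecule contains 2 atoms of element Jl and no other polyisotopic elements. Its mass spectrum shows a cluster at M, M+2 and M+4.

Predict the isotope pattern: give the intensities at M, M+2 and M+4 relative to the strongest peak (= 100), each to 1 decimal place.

100.0 : 35.4 : 3.1

Each Jl atom is independently Jl-55 (p = 0.84978) or Jl-57 (q = 0.15022); the cluster is the binomial expansion (p + q)^2.
P(M) = 0.84978^2 = 0.722126
P(M+2) = 2 × 0.84978^1 × 0.15022^1 = 0.255308
P(M+4) = 0.15022^2 = 0.022566
The M peak is largest (0.722126); scaling to 100 gives 100.0 : 35.4 : 3.1.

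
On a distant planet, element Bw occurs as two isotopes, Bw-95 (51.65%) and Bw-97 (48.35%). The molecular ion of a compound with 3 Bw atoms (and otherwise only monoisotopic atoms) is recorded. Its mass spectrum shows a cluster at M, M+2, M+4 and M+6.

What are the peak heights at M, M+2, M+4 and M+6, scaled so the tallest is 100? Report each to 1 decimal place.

35.6 : 100.0 : 93.6 : 29.2

Expanding (0.5165 + 0.4835)^3:
P(M) = 0.5165^3 = 0.137788
P(M+2) = 3 × 0.5165^2 × 0.4835^1 = 0.386953
P(M+4) = 3 × 0.5165^1 × 0.4835^2 = 0.362230
P(M+6) = 0.4835^3 = 0.113029
The M+2 peak is largest (0.386953); scaling to 100 gives 35.6 : 100.0 : 93.6 : 29.2.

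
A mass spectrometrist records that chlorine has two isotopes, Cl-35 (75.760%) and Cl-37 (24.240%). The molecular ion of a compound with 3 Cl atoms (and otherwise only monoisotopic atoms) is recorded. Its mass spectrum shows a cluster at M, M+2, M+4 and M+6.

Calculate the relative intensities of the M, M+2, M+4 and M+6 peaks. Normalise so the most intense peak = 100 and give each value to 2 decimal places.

100.00 : 95.99 : 30.71 : 3.28

Expanding (0.75760 + 0.24240)^3:
P(M) = 0.75760^3 = 0.434830
P(M+2) = 3 × 0.75760^2 × 0.24240^1 = 0.417382
P(M+4) = 3 × 0.75760^1 × 0.24240^2 = 0.133545
P(M+6) = 0.24240^3 = 0.014243
The M peak is largest (0.434830); scaling to 100 gives 100.00 : 95.99 : 30.71 : 3.28.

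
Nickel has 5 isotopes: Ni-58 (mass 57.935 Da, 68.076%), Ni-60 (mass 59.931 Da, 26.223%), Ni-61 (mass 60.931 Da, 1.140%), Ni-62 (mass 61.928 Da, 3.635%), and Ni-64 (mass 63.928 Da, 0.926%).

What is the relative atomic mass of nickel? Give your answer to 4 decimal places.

Ar = Σ fᵢ·mᵢ = 0.68076 × 57.935 + 0.26223 × 59.931 + 0.01140 × 60.931 + 0.03635 × 61.928 + 0.00926 × 63.928
= 39.43983 + 15.71571 + 0.69461 + 2.25108 + 0.59197 = 58.69320 Da

58.6932 Da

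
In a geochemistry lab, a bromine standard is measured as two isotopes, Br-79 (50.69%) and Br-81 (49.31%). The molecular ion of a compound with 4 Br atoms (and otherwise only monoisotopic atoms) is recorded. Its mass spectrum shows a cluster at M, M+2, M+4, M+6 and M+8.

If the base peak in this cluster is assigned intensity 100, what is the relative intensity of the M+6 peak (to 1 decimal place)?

64.9

Term probabilities: M 0.0660, M+2 0.2569, M+4 0.3749, M+6 0.2431, M+8 0.0591. Base peak = M+4.
P(M+4) = C(4,2) × 0.5069^2 × 0.4931^2 = 6 × 0.25694761 × 0.24314761 = 0.374857 (base)
P(M+6) = C(4,3) × 0.5069^1 × 0.4931^3 = 4 × 0.5069 × 0.11989609 = 0.243101
Relative intensity = 0.243101 / 0.374857 × 100 = 64.9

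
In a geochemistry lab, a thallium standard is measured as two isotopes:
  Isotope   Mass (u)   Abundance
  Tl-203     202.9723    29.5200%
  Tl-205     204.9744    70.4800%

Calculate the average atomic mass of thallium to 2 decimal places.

Average mass = Σ (abundance × isotope mass) = 0.295200 × 202.9723 + 0.704800 × 204.9744
= 59.91742 + 144.46596 = 204.38338 u

204.38 u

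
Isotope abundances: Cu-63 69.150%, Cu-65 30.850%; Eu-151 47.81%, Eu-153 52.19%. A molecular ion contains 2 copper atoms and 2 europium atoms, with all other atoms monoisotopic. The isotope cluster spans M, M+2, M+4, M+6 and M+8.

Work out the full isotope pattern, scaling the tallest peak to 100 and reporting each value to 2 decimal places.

Copper pattern (n=2): 0.47817225 : 0.4266555 : 0.09517225
Europium pattern (n=2): 0.22857961 : 0.49904078 : 0.27237961
Convolve the two distributions (both contribute in 2-u steps):
  M: 0.47817225×0.22857961 = 0.109300
  M+2: 0.47817225×0.49904078 + 0.4266555×0.22857961 = 0.336152
  M+4: 0.47817225×0.27237961 + 0.4266555×0.49904078 + 0.09517225×0.22857961 = 0.364917
  M+6: 0.4266555×0.27237961 + 0.09517225×0.49904078 = 0.163707
  M+8: 0.09517225×0.27237961 = 0.025923
Scale to base peak (0.364917) = 100: 29.95 : 92.12 : 100.00 : 44.86 : 7.10

29.95 : 92.12 : 100.00 : 44.86 : 7.10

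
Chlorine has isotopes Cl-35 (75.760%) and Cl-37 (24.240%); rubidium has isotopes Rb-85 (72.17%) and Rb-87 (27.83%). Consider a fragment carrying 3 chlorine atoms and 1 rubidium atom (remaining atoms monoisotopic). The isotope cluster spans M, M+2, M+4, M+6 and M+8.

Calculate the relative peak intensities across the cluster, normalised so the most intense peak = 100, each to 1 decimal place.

Chlorine pattern (n=3): 0.4348304 : 0.41738208 : 0.13354464 : 0.01424288
Rubidium pattern (n=1): 0.7217 : 0.2783
Convolve the two distributions (both contribute in 2-u steps):
  M: 0.4348304×0.7217 = 0.313817
  M+2: 0.4348304×0.2783 + 0.41738208×0.7217 = 0.422238
  M+4: 0.41738208×0.2783 + 0.13354464×0.7217 = 0.212537
  M+6: 0.13354464×0.2783 + 0.01424288×0.7217 = 0.047445
  M+8: 0.01424288×0.2783 = 0.003964
Scale to base peak (0.422238) = 100: 74.3 : 100.0 : 50.3 : 11.2 : 0.9

74.3 : 100.0 : 50.3 : 11.2 : 0.9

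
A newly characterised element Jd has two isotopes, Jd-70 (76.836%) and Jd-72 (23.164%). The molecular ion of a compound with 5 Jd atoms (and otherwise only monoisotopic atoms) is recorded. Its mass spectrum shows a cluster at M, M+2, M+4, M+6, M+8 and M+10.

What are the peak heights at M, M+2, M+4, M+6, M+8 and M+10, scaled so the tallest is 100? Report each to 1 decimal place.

66.3 : 100.0 : 60.3 : 18.2 : 2.7 : 0.2

Expanding (0.76836 + 0.23164)^5:
P(M) = 0.76836^5 = 0.267808
P(M+2) = 5 × 0.76836^4 × 0.23164^1 = 0.403685
P(M+4) = 10 × 0.76836^3 × 0.23164^2 = 0.243400
P(M+6) = 10 × 0.76836^2 × 0.23164^3 = 0.073379
P(M+8) = 5 × 0.76836^1 × 0.23164^4 = 0.011061
P(M+10) = 0.23164^5 = 0.000667
The M+2 peak is largest (0.403685); scaling to 100 gives 66.3 : 100.0 : 60.3 : 18.2 : 2.7 : 0.2.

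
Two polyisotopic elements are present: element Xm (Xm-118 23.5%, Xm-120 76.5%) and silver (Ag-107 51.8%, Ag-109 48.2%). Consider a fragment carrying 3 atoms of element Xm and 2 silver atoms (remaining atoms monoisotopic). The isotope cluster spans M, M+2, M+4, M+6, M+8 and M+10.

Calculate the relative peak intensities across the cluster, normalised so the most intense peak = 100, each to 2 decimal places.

0.98 : 11.39 : 49.78 : 100.00 : 89.82 : 29.25

Element Xm pattern (n=3): 0.01297787 : 0.12674137 : 0.41258362 : 0.44769713
Silver pattern (n=2): 0.268324 : 0.499352 : 0.232324
Convolve the two distributions (both contribute in 2-u steps):
  M: 0.01297787×0.268324 = 0.003482
  M+2: 0.01297787×0.499352 + 0.12674137×0.268324 = 0.040488
  M+4: 0.01297787×0.232324 + 0.12674137×0.499352 + 0.41258362×0.268324 = 0.177010
  M+6: 0.12674137×0.232324 + 0.41258362×0.499352 + 0.44769713×0.268324 = 0.355597
  M+8: 0.41258362×0.232324 + 0.44769713×0.499352 = 0.319412
  M+10: 0.44769713×0.232324 = 0.104011
Scale to base peak (0.355597) = 100: 0.98 : 11.39 : 49.78 : 100.00 : 89.82 : 29.25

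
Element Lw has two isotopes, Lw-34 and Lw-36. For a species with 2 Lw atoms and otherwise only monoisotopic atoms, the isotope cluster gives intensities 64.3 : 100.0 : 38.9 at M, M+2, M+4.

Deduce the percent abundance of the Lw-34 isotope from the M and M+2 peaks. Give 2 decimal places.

If p is the fraction of Lw that is Lw-34, then I(M+2)/I(M) = [C(2,1)·p^1·(1−p)] / p^2 = 2·(1−p)/p = 100.0/64.3 = 1.5552
(1−p)/p = 1.5552/2 = 0.7776  ⇒  p = 1/(1 + 0.7776) = 0.5626
Lw-34: 56.26%, Lw-36: 43.74%.

56.26%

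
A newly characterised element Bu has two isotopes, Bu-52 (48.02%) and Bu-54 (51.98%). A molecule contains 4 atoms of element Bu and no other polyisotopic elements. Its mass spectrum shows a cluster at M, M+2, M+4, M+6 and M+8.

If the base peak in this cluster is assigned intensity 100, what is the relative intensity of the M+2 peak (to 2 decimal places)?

61.59

(0.4802 + 0.5198)^4 gives M 0.0532, M+2 0.2302, M+4 0.3738, M+6 0.2698, M+8 0.0730; the largest is M+4.
P(M+4) = C(4,2) × 0.4802^2 × 0.5198^2 = 6 × 0.23059204 × 0.27019204 = 0.373825 (base)
P(M+2) = C(4,1) × 0.4802^3 × 0.5198^1 = 4 × 0.1107303 × 0.5198 = 0.230230
Relative intensity = 0.230230 / 0.373825 × 100 = 61.59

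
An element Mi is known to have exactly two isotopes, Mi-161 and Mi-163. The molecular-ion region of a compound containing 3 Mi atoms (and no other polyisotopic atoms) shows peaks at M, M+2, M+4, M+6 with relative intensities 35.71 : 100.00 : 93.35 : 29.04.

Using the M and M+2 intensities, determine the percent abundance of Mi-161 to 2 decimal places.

51.72%

Write p for the Mi-161 fraction. I(M+2)/I(M) = [C(3,1)·p^2·(1−p)] / p^3 = 3·(1−p)/p = 100.00/35.71 = 2.8003
(1−p)/p = 2.8003/3 = 0.9334  ⇒  p = 1/(1 + 0.9334) = 0.5172
Mi-161: 51.72%, Mi-163: 48.28%.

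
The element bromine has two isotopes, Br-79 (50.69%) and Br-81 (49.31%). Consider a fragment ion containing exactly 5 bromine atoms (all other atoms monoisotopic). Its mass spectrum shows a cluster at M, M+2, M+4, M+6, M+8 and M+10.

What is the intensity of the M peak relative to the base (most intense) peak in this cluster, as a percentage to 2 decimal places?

10.57%

Term probabilities: M 0.0335, M+2 0.1628, M+4 0.3167, M+6 0.3081, M+8 0.1498, M+10 0.0292. Base peak = M+4.
P(M+4) = C(5,2) × 0.5069^3 × 0.4931^2 = 10 × 0.13024674 × 0.24314761 = 0.316692 (base)
P(M) = C(5,0) × 0.5069^5 × 0.4931^0 = 1 × 0.03346659 × 1.0000 = 0.033467
Relative intensity = 0.033467 / 0.316692 × 100 = 10.57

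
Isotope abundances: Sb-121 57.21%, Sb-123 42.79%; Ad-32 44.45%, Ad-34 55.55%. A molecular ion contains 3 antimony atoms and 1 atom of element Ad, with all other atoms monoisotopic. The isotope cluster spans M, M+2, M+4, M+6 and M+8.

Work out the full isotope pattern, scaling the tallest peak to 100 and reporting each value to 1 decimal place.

Antimony pattern (n=3): 0.18724742 : 0.42015297 : 0.3142518 : 0.07834781
Element Ad pattern (n=1): 0.4445 : 0.5555
Convolve the two distributions (both contribute in 2-u steps):
  M: 0.18724742×0.4445 = 0.083231
  M+2: 0.18724742×0.5555 + 0.42015297×0.4445 = 0.290774
  M+4: 0.42015297×0.5555 + 0.3142518×0.4445 = 0.373080
  M+6: 0.3142518×0.5555 + 0.07834781×0.4445 = 0.209392
  M+8: 0.07834781×0.5555 = 0.043522
Scale to base peak (0.373080) = 100: 22.3 : 77.9 : 100.0 : 56.1 : 11.7

22.3 : 77.9 : 100.0 : 56.1 : 11.7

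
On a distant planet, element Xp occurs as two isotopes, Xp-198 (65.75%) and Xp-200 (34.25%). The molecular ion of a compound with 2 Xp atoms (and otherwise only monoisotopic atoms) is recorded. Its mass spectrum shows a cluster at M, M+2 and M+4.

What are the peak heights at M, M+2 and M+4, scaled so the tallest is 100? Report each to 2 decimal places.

Each Xp atom is independently Xp-198 (p = 0.6575) or Xp-200 (q = 0.3425); the cluster is the binomial expansion (p + q)^2.
P(M) = 0.6575^2 = 0.432306
P(M+2) = 2 × 0.6575^1 × 0.3425^1 = 0.450387
P(M+4) = 0.3425^2 = 0.117306
The M+2 peak is largest (0.450387); scaling to 100 gives 95.99 : 100.00 : 26.05.

95.99 : 100.00 : 26.05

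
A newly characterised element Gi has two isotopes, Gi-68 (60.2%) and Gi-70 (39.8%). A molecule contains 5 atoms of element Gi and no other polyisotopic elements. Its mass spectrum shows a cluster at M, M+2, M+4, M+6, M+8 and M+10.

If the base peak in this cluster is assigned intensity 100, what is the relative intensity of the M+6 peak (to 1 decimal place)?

66.1

Binomial terms of (0.602 + 0.398)^5: M 0.0791, M+2 0.2614, M+4 0.3456, M+6 0.2285, M+8 0.0755, M+10 0.0100 → M+4 is the base peak.
P(M+4) = C(5,2) × 0.602^3 × 0.398^2 = 10 × 0.21816721 × 0.158404 = 0.345586 (base)
P(M+6) = C(5,3) × 0.602^2 × 0.398^3 = 10 × 0.362404 × 0.06304479 = 0.228477
Relative intensity = 0.228477 / 0.345586 × 100 = 66.1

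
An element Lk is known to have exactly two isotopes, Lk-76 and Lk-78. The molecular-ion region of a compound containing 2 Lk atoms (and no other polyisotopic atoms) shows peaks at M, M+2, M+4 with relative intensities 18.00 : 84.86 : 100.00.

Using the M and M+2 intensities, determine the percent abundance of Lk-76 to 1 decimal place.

If p is the fraction of Lk that is Lk-76, then I(M+2)/I(M) = [C(2,1)·p^1·(1−p)] / p^2 = 2·(1−p)/p = 84.86/18.00 = 4.7144
(1−p)/p = 4.7144/2 = 2.3572  ⇒  p = 1/(1 + 2.3572) = 0.2979
Lk-76: 29.8%, Lk-78: 70.2%.

29.8%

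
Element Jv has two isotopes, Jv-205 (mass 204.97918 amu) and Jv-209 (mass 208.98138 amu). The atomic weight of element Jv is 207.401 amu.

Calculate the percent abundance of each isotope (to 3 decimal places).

Jv-205: 39.488%, Jv-209: 60.512%

Writing the weighted mean with unknown fraction x of Jv-205:
204.97918·x + 208.98138·(1 − x) = 207.401
(204.97918 − 208.98138)·x = 207.401 − 208.98138
x = -1.58038 / -4.00220 = 0.39488 → 39.488% Jv-205, 60.512% Jv-209.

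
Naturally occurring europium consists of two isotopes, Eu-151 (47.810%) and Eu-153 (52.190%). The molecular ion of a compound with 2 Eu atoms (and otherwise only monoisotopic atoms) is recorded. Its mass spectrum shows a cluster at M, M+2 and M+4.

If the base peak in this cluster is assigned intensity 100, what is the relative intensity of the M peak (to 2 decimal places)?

45.80

Term probabilities: M 0.2286, M+2 0.4990, M+4 0.2724. Base peak = M+2.
P(M+2) = C(2,1) × 0.47810^1 × 0.52190^1 = 2 × 0.4781 × 0.5219 = 0.499041 (base)
P(M) = C(2,0) × 0.47810^2 × 0.52190^0 = 1 × 0.22857961 × 1.0000 = 0.228580
Relative intensity = 0.228580 / 0.499041 × 100 = 45.80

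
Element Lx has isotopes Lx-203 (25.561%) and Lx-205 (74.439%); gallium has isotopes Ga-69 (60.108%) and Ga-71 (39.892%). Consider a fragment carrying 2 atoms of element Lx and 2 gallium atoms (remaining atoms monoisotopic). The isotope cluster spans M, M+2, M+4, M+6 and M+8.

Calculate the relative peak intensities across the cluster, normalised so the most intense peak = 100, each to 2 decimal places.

Element Lx pattern (n=2): 0.06533647 : 0.38054706 : 0.55411647
Gallium pattern (n=2): 0.36129717 : 0.47956567 : 0.15913717
Convolve the two distributions (both contribute in 2-u steps):
  M: 0.06533647×0.36129717 = 0.023606
  M+2: 0.06533647×0.47956567 + 0.38054706×0.36129717 = 0.168824
  M+4: 0.06533647×0.15913717 + 0.38054706×0.47956567 + 0.55411647×0.36129717 = 0.393095
  M+6: 0.38054706×0.15913717 + 0.55411647×0.47956567 = 0.326294
  M+8: 0.55411647×0.15913717 = 0.088181
Scale to base peak (0.393095) = 100: 6.01 : 42.95 : 100.00 : 83.01 : 22.43

6.01 : 42.95 : 100.00 : 83.01 : 22.43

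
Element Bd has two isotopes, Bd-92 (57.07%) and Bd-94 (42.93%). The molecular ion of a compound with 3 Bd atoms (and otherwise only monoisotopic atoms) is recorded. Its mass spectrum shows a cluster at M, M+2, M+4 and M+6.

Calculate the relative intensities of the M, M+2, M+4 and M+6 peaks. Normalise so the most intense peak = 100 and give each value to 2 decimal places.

44.31 : 100.00 : 75.22 : 18.86

Each Bd atom is independently Bd-92 (p = 0.5707) or Bd-94 (q = 0.4293); the cluster is the binomial expansion (p + q)^3.
P(M) = 0.5707^3 = 0.185876
P(M+2) = 3 × 0.5707^2 × 0.4293^1 = 0.419467
P(M+4) = 3 × 0.5707^1 × 0.4293^2 = 0.315537
P(M+6) = 0.4293^3 = 0.079119
The M+2 peak is largest (0.419467); scaling to 100 gives 44.31 : 100.00 : 75.22 : 18.86.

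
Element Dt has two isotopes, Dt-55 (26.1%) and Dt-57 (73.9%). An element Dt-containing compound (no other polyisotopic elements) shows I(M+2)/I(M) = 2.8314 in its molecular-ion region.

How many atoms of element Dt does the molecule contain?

For n independent Dt atoms, I(M+2)/I(M) = n · (abundance Dt-57) / (abundance Dt-55) = n · 0.739/0.261.
n = 2.8314 × 0.261/0.739 = 1.00 ≈ 1

1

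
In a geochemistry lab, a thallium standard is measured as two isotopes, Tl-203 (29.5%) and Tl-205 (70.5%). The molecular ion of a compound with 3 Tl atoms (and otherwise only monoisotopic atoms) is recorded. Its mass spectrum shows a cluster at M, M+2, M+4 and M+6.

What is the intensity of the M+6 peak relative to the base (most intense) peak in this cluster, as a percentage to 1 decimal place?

79.7%

Binomial terms of (0.295 + 0.705)^3: M 0.0257, M+2 0.1841, M+4 0.4399, M+6 0.3504 → M+4 is the base peak.
P(M+4) = C(3,2) × 0.295^1 × 0.705^2 = 3 × 0.2950 × 0.497025 = 0.439867 (base)
P(M+6) = C(3,3) × 0.295^0 × 0.705^3 = 1 × 1.0000 × 0.35040263 = 0.350403
Relative intensity = 0.350403 / 0.439867 × 100 = 79.7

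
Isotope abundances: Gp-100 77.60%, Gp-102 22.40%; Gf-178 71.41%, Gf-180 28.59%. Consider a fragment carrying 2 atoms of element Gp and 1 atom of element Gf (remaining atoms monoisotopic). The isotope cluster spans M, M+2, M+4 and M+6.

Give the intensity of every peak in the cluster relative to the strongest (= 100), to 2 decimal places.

Element Gp pattern (n=2): 0.602176 : 0.347648 : 0.050176
Element Gf pattern (n=1): 0.7141 : 0.2859
Convolve the two distributions (both contribute in 2-u steps):
  M: 0.602176×0.7141 = 0.430014
  M+2: 0.602176×0.2859 + 0.347648×0.7141 = 0.420418
  M+4: 0.347648×0.2859 + 0.050176×0.7141 = 0.135223
  M+6: 0.050176×0.2859 = 0.014345
Scale to base peak (0.430014) = 100: 100.00 : 97.77 : 31.45 : 3.34

100.00 : 97.77 : 31.45 : 3.34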